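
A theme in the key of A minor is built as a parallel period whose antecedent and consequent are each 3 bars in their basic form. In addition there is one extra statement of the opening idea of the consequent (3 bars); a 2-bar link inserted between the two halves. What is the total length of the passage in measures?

11 measures

Basic parallel period: 3 + 3 = 6 bars.
6 (basic form) + 3 (extra statement) + 2 (link) = 11.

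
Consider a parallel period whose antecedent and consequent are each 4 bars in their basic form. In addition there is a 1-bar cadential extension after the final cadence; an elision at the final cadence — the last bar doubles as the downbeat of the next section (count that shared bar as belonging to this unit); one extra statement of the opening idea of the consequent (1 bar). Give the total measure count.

Basic parallel period: 4 + 4 = 8 bars.
8 (basic form) + 1 (cadential extension) + 1 (extra statement) = 10.
The elision shares a bar with the next section but does not change this unit's count.

10 measures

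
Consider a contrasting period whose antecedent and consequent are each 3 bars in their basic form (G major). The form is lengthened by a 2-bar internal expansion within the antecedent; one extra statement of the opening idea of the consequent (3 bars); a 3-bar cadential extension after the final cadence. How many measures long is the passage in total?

14 measures

Basic contrasting period: 3 + 3 = 6 bars.
6 (basic form) + 2 (internal expansion) + 3 (extra statement) + 3 (cadential extension) = 14.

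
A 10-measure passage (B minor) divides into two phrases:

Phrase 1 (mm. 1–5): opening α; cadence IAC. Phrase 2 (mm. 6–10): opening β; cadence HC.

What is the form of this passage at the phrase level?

The second phrase closes with a half cadence, which is not stronger than the first phrase's imperfect authentic cadence; without a weak→strong cadential pair there is no antecedent–consequent relationship, so this is a phrase group rather than a period.

phrase group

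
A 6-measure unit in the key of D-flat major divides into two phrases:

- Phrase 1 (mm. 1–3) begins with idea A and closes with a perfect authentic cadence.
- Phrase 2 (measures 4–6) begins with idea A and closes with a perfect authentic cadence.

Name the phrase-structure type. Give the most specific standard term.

Both phrases have the same opening (A) and the same cadence (perfect authentic cadence): the second is a restatement, not a consequent, so this is a repeated phrase rather than a period.

repeated phrase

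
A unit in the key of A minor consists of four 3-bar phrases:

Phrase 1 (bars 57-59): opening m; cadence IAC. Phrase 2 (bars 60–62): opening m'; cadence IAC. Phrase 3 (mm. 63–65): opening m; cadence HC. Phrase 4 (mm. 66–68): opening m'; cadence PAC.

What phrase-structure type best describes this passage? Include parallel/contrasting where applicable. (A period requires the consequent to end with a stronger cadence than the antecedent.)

parallel double period

Four phrases in two halves: the first half (bars 57–62) ends with an imperfect authentic cadence, the second (measures 63–68) with a perfect authentic cadence — a large antecedent–consequent pair, i.e. a double period.
Phrase 3 begins with the same material as phrase 1, making it parallel.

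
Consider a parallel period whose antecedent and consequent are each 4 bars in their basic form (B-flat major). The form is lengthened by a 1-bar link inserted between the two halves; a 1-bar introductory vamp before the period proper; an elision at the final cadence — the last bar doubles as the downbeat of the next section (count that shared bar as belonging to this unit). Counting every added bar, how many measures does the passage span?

10 measures

Basic parallel period: 4 + 4 = 8 bars.
8 (basic form) + 1 (link) + 1 (introduction) = 10.
The elision shares a bar with the next section but does not change this unit's count.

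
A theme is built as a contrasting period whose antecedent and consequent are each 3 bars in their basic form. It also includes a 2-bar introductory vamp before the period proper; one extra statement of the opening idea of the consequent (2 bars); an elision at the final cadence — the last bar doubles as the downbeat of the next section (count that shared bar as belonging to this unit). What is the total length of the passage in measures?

10 measures

Basic contrasting period: 3 + 3 = 6 bars.
6 (basic form) + 2 (introduction) + 2 (extra statement) = 10.
The elision shares a bar with the next section but does not change this unit's count.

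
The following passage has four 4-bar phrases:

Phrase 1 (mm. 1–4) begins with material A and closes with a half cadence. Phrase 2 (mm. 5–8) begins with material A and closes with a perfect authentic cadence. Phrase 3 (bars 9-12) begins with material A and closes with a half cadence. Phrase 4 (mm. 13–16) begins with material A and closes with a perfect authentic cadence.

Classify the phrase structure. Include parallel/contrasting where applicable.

repeated period

The cadence pattern HC–PAC–HC–PAC is weak–strong twice, and phrases 3–4 restate phrases 1–2: a period heard twice, not a double period (which would end weakly at phrase 2).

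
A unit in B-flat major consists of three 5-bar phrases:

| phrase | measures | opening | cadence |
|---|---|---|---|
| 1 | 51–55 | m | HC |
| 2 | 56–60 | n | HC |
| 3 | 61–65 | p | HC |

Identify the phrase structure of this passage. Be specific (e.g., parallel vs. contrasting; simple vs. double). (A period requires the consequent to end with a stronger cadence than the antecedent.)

The final phrase closes with a half cadence, which is not stronger than the preceding half cadence; the 3 phrases lack an overall antecedent–consequent design and so form a phrase group.

phrase group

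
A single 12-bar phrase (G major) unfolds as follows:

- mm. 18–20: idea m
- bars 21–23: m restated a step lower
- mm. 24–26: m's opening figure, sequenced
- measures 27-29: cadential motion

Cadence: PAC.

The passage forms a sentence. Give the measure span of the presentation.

measures 18–23

The presentation of a sentence is the basic idea (bars 18–20) plus its repetition (bars 21–23); the presentation is therefore measures 18-23.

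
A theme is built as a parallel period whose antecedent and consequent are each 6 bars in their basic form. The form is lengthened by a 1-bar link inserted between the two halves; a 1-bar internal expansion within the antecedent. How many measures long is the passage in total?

14 measures

Basic parallel period: 6 + 6 = 12 bars.
12 (basic form) + 1 (link) + 1 (internal expansion) = 14.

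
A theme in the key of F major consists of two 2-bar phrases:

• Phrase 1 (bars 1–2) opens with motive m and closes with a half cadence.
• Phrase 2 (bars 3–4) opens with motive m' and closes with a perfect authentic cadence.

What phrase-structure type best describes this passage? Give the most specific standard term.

Phrase 1 ends with a half cadence (weaker) and phrase 2 with a perfect authentic cadence (stronger): antecedent + consequent = a period.
The two phrases open with the same material (m / m'), so the period is parallel.

parallel period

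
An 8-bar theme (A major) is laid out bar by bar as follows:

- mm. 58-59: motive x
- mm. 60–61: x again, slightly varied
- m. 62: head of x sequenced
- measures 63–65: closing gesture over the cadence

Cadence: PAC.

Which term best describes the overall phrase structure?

sentence

Basic idea (mm. 58-59) + its repetition (measures 60-61) form the presentation; fragmentation and cadence (measures 62–65) form the continuation — the 8-bar whole is a sentence.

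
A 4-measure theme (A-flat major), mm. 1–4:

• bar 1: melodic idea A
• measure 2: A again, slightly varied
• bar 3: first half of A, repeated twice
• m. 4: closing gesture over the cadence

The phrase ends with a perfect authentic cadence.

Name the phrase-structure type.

sentence

Basic idea (m. 1) + its repetition (measure 2) form the presentation; fragmentation and cadence (mm. 3–4) form the continuation — the 4-bar whole is a sentence.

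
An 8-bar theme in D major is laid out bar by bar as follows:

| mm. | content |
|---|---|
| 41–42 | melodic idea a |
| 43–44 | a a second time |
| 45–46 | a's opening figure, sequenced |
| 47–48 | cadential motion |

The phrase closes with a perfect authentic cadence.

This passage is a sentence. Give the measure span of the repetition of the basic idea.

The presentation of a sentence is the basic idea (mm. 41–42) plus its repetition (mm. 43–44); the repetition of the basic idea is therefore measures 43–44.

measures 43–44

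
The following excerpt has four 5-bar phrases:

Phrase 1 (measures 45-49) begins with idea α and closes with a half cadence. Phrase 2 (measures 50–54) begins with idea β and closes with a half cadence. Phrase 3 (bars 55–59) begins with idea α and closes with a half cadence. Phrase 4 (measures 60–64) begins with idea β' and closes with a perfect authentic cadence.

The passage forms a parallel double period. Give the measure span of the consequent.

In a double period the four phrases pair into a large antecedent (phrases 1–2, ending half cadence) and a large consequent (phrases 3–4, ending perfect authentic cadence). The consequent spans mm. 55-64.

measures 55–64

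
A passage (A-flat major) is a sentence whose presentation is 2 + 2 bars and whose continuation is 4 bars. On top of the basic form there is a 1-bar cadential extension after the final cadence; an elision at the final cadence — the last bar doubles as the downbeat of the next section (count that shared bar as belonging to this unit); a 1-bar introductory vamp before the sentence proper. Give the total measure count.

Basic sentence: 2 + 2 + 4 = 8 bars.
8 (basic form) + 1 (cadential extension) + 1 (introduction) = 10.
The elision shares a bar with the next section but does not change this unit's count.

10 measures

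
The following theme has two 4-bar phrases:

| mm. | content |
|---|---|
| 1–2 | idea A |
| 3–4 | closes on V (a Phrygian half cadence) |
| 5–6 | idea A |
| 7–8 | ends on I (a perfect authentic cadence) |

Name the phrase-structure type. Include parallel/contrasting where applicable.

parallel period

Phrase 1 ends with a Phrygian half cadence (weaker) and phrase 2 with a perfect authentic cadence (stronger): antecedent + consequent = a period.
The two phrases open with the same material (A / A), so the period is parallel.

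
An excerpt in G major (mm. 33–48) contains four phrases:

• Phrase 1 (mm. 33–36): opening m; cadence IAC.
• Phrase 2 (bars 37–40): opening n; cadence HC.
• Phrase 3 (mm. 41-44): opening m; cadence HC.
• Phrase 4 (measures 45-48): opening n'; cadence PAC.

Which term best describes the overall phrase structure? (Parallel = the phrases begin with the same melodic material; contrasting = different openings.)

Four phrases in two halves: the first half (mm. 33-40) ends with a half cadence, the second (measures 41-48) with a perfect authentic cadence — a large antecedent–consequent pair, i.e. a double period.
Phrase 3 begins with the same material as phrase 1, making it parallel.

parallel double period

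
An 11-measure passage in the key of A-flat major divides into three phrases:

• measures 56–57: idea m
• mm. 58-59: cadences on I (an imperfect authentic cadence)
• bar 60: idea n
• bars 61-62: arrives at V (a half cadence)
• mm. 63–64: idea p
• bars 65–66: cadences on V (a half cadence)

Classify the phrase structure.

phrase group

The final phrase closes with a half cadence, which is not stronger than the preceding half cadence; the 3 phrases lack an overall antecedent–consequent design and so form a phrase group.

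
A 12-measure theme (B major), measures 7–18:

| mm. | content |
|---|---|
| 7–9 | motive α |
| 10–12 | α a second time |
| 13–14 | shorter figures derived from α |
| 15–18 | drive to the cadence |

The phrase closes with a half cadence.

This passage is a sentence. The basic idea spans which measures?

The presentation of a sentence is the basic idea (measures 7-9) plus its repetition (measures 10–12); the basic idea is therefore mm. 7–9.

measures 7–9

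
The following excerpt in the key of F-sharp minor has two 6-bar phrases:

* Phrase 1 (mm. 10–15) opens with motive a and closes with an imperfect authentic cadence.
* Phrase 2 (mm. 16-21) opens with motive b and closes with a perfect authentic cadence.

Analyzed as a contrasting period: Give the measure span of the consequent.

measures 16–21

The antecedent is the phrase ending with the weaker cadence (imperfect authentic cadence, phrase 1) and the consequent the one ending more conclusively (perfect authentic cadence, phrase 2); the consequent is bars 16–21.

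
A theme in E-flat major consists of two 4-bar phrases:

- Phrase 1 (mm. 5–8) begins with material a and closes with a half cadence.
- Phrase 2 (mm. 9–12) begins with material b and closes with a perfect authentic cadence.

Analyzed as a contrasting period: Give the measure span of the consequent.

measures 9–12

The antecedent is the phrase ending with the weaker cadence (half cadence, phrase 1) and the consequent the one ending more conclusively (perfect authentic cadence, phrase 2); the consequent is mm. 9–12.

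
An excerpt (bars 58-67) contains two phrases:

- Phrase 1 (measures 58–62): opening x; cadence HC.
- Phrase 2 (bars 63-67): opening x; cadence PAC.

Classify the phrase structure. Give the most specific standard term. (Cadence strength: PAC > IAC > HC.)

parallel period

Phrase 1 ends with a half cadence (weaker) and phrase 2 with a perfect authentic cadence (stronger): antecedent + consequent = a period.
The two phrases open with the same material (x / x), so the period is parallel.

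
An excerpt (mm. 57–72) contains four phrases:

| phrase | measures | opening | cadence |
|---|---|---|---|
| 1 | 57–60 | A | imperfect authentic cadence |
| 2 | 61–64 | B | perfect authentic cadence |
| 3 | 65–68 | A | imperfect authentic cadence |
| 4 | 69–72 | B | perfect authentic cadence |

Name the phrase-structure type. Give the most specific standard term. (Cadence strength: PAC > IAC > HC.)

repeated period

The cadence pattern IAC–PAC–IAC–PAC is weak–strong twice, and phrases 3–4 restate phrases 1–2: a period heard twice, not a double period (which would end weakly at phrase 2).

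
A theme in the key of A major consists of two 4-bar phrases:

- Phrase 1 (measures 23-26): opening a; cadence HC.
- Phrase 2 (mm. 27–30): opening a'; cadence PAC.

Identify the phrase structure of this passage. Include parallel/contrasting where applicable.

parallel period

Phrase 1 ends with a half cadence (weaker) and phrase 2 with a perfect authentic cadence (stronger): antecedent + consequent = a period.
The two phrases open with the same material (a / a'), so the period is parallel.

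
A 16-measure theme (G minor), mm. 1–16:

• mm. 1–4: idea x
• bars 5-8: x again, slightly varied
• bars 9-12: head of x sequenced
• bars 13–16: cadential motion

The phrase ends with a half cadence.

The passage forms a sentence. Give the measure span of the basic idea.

The presentation of a sentence is the basic idea (mm. 1–4) plus its repetition (mm. 5–8); the basic idea is therefore measures 1-4.

measures 1–4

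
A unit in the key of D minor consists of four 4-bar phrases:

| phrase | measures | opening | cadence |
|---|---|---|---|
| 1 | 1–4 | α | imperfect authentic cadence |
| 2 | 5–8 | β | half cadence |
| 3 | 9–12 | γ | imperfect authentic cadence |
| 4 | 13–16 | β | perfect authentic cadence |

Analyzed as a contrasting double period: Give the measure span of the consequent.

In a double period the four phrases pair into a large antecedent (phrases 1–2, ending half cadence) and a large consequent (phrases 3–4, ending perfect authentic cadence). The consequent spans bars 9-16.

measures 9–16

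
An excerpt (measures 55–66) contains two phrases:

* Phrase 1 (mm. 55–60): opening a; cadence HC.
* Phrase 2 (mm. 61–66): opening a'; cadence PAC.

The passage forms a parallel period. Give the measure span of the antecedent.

The phrase ending with the weaker cadence (half cadence) is the antecedent; the one ending more conclusively (perfect authentic cadence) is the consequent. The antecedent is measures 55–60.

measures 55–60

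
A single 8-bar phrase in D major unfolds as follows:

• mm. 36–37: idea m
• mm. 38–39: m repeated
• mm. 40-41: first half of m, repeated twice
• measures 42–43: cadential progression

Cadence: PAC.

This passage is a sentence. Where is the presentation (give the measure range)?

measures 36–39

The presentation of a sentence is the basic idea (mm. 36-37) plus its repetition (mm. 38–39); the presentation is therefore measures 36–39.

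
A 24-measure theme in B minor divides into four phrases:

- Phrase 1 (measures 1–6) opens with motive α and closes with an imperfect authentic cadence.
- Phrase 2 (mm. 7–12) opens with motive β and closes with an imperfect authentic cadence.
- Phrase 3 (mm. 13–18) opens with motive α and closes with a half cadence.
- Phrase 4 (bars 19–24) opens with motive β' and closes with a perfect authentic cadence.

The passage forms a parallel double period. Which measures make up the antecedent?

In a double period the four phrases pair into a large antecedent (phrases 1–2, ending imperfect authentic cadence) and a large consequent (phrases 3–4, ending perfect authentic cadence). The antecedent spans mm. 1-12.

measures 1–12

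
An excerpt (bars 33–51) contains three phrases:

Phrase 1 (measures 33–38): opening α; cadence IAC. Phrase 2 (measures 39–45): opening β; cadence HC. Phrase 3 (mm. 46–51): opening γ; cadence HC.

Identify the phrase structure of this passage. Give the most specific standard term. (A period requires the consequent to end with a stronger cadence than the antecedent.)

The final phrase closes with a half cadence, which is not stronger than the preceding half cadence; the 3 phrases lack an overall antecedent–consequent design and so form a phrase group.

phrase group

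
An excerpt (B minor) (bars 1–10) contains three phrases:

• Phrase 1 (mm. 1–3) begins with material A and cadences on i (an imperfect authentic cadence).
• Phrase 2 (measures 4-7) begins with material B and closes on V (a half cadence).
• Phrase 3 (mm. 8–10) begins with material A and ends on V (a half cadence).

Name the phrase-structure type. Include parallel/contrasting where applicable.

phrase group

The final phrase closes with a half cadence, which is not stronger than the preceding half cadence; the 3 phrases lack an overall antecedent–consequent design and so form a phrase group.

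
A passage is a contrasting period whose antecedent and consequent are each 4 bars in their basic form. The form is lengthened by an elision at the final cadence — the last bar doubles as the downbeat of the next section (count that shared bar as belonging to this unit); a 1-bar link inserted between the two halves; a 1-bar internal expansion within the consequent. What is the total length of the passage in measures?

Basic contrasting period: 4 + 4 = 8 bars.
8 (basic form) + 1 (link) + 1 (internal expansion) = 10.
The elision shares a bar with the next section but does not change this unit's count.

10 measures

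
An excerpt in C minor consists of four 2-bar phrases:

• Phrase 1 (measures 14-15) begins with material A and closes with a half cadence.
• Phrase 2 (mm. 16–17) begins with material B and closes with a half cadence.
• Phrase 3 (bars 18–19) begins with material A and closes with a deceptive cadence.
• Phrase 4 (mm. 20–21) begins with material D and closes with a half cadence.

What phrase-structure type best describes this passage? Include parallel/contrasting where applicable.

phrase group

Phrase 4 ends with a half cadence, no stronger than phrase 2's half cadence, so the four phrases do not form a double period; nor do phrases 3–4 duplicate 1–2, so it is not a repeated period. With no phrase reaching a conclusive cadence, the passage is a phrase group.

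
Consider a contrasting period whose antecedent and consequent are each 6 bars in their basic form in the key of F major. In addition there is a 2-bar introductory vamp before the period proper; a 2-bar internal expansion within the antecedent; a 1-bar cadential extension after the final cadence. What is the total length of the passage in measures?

Basic contrasting period: 6 + 6 = 12 bars.
12 (basic form) + 2 (introduction) + 2 (internal expansion) + 1 (cadential extension) = 17.

17 measures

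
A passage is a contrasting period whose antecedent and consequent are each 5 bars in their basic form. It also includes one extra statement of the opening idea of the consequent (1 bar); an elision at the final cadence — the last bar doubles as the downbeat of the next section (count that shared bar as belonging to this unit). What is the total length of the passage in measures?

Basic contrasting period: 5 + 5 = 10 bars.
10 (basic form) + 1 (extra statement) = 11.
The elision shares a bar with the next section but does not change this unit's count.

11 measures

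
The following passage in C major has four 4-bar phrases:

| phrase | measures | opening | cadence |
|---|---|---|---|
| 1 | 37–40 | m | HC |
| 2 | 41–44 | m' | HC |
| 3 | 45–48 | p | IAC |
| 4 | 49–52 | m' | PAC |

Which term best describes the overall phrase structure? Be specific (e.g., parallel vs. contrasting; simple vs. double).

contrasting double period

Four phrases in two halves: the first half (mm. 37-44) ends with a half cadence, the second (mm. 45–52) with a perfect authentic cadence — a large antecedent–consequent pair, i.e. a double period.
Phrase 3 begins with different material from phrase 1, making it contrasting.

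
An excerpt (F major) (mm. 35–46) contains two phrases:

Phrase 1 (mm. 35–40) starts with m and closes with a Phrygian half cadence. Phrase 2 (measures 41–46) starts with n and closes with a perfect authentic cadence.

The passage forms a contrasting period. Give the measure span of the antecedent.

measures 35–40

The antecedent is the phrase ending with the weaker cadence (Phrygian half cadence, phrase 1) and the consequent the one ending more conclusively (perfect authentic cadence, phrase 2); the antecedent is mm. 35-40.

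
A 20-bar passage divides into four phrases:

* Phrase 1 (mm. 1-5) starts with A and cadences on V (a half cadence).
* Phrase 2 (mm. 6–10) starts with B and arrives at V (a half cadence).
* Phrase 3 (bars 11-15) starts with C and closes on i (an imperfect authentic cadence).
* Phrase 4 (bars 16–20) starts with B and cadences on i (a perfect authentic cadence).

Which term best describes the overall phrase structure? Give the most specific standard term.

Four phrases in two halves: the first half (bars 1–10) ends with a half cadence, the second (bars 11–20) with a perfect authentic cadence — a large antecedent–consequent pair, i.e. a double period.
Phrase 3 begins with different material from phrase 1, making it contrasting.

contrasting double period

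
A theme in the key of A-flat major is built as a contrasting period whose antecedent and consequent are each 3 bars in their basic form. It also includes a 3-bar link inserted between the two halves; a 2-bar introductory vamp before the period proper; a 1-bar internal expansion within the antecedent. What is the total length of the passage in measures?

12 measures

Basic contrasting period: 3 + 3 = 6 bars.
6 (basic form) + 3 (link) + 2 (introduction) + 1 (internal expansion) = 12.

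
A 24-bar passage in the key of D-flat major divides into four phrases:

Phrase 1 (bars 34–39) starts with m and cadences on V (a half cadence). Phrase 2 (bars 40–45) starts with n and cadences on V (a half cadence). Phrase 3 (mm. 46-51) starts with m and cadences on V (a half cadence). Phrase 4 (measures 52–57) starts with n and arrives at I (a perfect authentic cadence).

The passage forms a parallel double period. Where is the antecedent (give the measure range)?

measures 34–45

In a double period the four phrases pair into a large antecedent (phrases 1–2, ending half cadence) and a large consequent (phrases 3–4, ending perfect authentic cadence). The antecedent spans measures 34-45.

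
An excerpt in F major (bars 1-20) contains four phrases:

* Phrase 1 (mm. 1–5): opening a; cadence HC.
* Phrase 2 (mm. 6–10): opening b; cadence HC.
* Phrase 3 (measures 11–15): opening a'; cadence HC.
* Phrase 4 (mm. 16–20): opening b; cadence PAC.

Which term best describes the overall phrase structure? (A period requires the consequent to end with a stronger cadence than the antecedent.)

Four phrases in two halves: the first half (bars 1–10) ends with a half cadence, the second (mm. 11–20) with a perfect authentic cadence — a large antecedent–consequent pair, i.e. a double period.
Phrase 3 begins with the same material as phrase 1, making it parallel.

parallel double period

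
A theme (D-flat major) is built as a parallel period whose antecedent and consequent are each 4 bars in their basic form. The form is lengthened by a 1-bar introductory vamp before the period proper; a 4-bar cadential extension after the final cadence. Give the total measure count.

Basic parallel period: 4 + 4 = 8 bars.
8 (basic form) + 1 (introduction) + 4 (cadential extension) = 13.

13 measures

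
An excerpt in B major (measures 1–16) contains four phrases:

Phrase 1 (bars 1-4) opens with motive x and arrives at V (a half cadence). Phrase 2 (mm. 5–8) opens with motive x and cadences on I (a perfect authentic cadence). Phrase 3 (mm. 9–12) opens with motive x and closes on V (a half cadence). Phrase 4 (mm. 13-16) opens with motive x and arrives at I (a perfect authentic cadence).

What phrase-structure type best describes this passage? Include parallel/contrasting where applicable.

The cadence pattern HC–PAC–HC–PAC is weak–strong twice, and phrases 3–4 restate phrases 1–2: a period heard twice, not a double period (which would end weakly at phrase 2).

repeated period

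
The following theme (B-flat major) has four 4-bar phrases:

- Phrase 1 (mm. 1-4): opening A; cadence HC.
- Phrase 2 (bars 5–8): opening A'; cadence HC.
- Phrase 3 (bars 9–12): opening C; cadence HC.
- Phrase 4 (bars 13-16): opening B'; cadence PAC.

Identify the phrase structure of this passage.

contrasting double period

Four phrases in two halves: the first half (measures 1-8) ends with a half cadence, the second (measures 9-16) with a perfect authentic cadence — a large antecedent–consequent pair, i.e. a double period.
Phrase 3 begins with different material from phrase 1, making it contrasting.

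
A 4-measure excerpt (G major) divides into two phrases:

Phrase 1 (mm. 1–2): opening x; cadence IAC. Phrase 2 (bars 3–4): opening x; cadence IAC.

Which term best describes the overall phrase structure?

Both phrases have the same opening (x) and the same cadence (imperfect authentic cadence): the second is a restatement, not a consequent, so this is a repeated phrase rather than a period.

repeated phrase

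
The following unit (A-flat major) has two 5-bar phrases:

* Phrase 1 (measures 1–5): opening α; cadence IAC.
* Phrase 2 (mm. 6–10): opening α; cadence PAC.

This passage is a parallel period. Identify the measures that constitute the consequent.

The antecedent is the phrase ending with the weaker cadence (imperfect authentic cadence, phrase 1) and the consequent the one ending more conclusively (perfect authentic cadence, phrase 2); the consequent is mm. 6-10.

measures 6–10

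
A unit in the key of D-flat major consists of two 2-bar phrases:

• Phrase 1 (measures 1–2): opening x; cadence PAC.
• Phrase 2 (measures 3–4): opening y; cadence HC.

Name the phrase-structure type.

The second phrase closes with a half cadence, which is not stronger than the first phrase's perfect authentic cadence; without a weak→strong cadential pair there is no antecedent–consequent relationship, so this is a phrase group rather than a period.

phrase group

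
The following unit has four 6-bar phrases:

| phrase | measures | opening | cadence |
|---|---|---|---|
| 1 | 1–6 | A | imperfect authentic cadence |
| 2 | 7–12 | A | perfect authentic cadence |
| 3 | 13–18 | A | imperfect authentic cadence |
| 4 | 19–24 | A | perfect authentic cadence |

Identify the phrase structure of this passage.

repeated period

The cadence pattern IAC–PAC–IAC–PAC is weak–strong twice, and phrases 3–4 restate phrases 1–2: a period heard twice, not a double period (which would end weakly at phrase 2).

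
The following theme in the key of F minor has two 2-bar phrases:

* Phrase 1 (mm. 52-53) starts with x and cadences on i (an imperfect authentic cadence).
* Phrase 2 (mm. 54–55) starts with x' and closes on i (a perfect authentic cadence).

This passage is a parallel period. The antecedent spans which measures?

measures 52–53

The antecedent is the phrase ending with the weaker cadence (imperfect authentic cadence, phrase 1) and the consequent the one ending more conclusively (perfect authentic cadence, phrase 2); the antecedent is bars 52–53.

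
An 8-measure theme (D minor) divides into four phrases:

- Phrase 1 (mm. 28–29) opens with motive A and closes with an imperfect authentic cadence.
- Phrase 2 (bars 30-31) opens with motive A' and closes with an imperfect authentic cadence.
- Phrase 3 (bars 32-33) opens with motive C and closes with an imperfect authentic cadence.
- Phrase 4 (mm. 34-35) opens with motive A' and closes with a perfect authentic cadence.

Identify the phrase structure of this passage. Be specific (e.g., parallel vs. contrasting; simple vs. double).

contrasting double period

Four phrases in two halves: the first half (mm. 28-31) ends with an imperfect authentic cadence, the second (mm. 32–35) with a perfect authentic cadence — a large antecedent–consequent pair, i.e. a double period.
Phrase 3 begins with different material from phrase 1, making it contrasting.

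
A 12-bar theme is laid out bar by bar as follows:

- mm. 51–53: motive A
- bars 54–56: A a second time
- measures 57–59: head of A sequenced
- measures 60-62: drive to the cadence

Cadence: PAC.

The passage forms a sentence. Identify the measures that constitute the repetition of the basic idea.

The presentation of a sentence is the basic idea (mm. 51-53) plus its repetition (mm. 54–56); the repetition of the basic idea is therefore mm. 54–56.

measures 54–56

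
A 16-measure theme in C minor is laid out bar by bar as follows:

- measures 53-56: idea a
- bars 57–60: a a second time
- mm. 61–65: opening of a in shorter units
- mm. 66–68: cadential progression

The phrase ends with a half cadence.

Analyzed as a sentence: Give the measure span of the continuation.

After the presentation (mm. 53–60), the continuation covers the fragmentation through the cadence: mm. 61-68.

measures 61–68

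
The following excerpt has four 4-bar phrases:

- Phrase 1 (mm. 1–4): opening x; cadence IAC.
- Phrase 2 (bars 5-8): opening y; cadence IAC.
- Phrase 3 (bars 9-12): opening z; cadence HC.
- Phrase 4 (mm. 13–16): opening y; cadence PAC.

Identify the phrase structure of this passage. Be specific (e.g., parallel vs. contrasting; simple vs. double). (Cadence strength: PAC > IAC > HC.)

Four phrases in two halves: the first half (bars 1–8) ends with an imperfect authentic cadence, the second (mm. 9-16) with a perfect authentic cadence — a large antecedent–consequent pair, i.e. a double period.
Phrase 3 begins with different material from phrase 1, making it contrasting.

contrasting double period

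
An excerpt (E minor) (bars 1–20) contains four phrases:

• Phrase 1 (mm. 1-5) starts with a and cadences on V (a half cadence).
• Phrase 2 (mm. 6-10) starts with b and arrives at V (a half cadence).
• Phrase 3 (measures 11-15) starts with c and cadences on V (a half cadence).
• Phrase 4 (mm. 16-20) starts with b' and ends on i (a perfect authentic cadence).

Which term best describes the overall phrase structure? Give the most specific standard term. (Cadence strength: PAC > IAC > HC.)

contrasting double period

Four phrases in two halves: the first half (mm. 1-10) ends with a half cadence, the second (bars 11-20) with a perfect authentic cadence — a large antecedent–consequent pair, i.e. a double period.
Phrase 3 begins with different material from phrase 1, making it contrasting.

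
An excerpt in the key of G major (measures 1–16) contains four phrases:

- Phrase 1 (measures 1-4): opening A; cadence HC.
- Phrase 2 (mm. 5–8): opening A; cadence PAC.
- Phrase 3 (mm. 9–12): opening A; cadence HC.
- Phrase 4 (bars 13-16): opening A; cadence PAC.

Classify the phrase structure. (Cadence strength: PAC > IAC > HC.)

repeated period

The cadence pattern HC–PAC–HC–PAC is weak–strong twice, and phrases 3–4 restate phrases 1–2: a period heard twice, not a double period (which would end weakly at phrase 2).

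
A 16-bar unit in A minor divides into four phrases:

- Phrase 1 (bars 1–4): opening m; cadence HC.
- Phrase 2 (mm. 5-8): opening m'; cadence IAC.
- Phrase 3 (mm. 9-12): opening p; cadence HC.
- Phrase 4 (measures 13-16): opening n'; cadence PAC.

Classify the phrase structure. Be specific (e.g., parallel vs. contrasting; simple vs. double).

Four phrases in two halves: the first half (mm. 1-8) ends with an imperfect authentic cadence, the second (mm. 9-16) with a perfect authentic cadence — a large antecedent–consequent pair, i.e. a double period.
Phrase 3 begins with different material from phrase 1, making it contrasting.

contrasting double period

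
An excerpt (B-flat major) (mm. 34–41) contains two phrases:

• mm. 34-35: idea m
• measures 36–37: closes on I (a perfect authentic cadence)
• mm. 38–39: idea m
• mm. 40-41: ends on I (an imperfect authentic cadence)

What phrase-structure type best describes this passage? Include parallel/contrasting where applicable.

The second phrase closes with an imperfect authentic cadence, which is not stronger than the first phrase's perfect authentic cadence; without a weak→strong cadential pair there is no antecedent–consequent relationship, so this is a phrase group rather than a period.

phrase group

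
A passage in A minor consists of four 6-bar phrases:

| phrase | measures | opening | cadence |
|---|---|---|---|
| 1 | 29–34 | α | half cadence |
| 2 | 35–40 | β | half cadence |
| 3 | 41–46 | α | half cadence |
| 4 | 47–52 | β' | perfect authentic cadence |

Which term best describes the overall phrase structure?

parallel double period

Four phrases in two halves: the first half (bars 29–40) ends with a half cadence, the second (mm. 41–52) with a perfect authentic cadence — a large antecedent–consequent pair, i.e. a double period.
Phrase 3 begins with the same material as phrase 1, making it parallel.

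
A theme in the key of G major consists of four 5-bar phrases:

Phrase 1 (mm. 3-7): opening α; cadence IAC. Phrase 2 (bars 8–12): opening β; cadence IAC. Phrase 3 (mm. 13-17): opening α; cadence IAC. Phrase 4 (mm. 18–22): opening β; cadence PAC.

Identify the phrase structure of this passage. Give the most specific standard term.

parallel double period

Four phrases in two halves: the first half (bars 3-12) ends with an imperfect authentic cadence, the second (measures 13–22) with a perfect authentic cadence — a large antecedent–consequent pair, i.e. a double period.
Phrase 3 begins with the same material as phrase 1, making it parallel.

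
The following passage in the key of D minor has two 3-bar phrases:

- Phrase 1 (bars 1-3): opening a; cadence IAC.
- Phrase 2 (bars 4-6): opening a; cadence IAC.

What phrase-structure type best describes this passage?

Both phrases have the same opening (a) and the same cadence (imperfect authentic cadence): the second is a restatement, not a consequent, so this is a repeated phrase rather than a period.

repeated phrase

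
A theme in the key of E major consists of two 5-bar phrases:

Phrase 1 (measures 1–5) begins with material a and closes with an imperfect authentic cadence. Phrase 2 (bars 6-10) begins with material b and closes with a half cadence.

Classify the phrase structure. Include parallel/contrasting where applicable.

The second phrase closes with a half cadence, which is not stronger than the first phrase's imperfect authentic cadence; without a weak→strong cadential pair there is no antecedent–consequent relationship, so this is a phrase group rather than a period.

phrase group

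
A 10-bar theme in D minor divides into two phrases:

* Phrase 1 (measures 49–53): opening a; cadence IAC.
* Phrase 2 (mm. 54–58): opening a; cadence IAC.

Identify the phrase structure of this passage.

repeated phrase

Both phrases have the same opening (a) and the same cadence (imperfect authentic cadence): the second is a restatement, not a consequent, so this is a repeated phrase rather than a period.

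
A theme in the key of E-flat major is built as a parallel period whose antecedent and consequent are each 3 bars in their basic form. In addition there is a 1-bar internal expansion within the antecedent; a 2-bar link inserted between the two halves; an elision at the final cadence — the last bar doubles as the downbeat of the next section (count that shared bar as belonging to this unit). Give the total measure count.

9 measures

Basic parallel period: 3 + 3 = 6 bars.
6 (basic form) + 1 (internal expansion) + 2 (link) = 9.
The elision shares a bar with the next section but does not change this unit's count.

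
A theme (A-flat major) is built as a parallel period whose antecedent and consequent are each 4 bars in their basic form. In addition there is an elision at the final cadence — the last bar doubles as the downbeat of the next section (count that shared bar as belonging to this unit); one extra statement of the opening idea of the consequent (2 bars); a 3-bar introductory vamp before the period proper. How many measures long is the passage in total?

Basic parallel period: 4 + 4 = 8 bars.
8 (basic form) + 2 (extra statement) + 3 (introduction) = 13.
The elision shares a bar with the next section but does not change this unit's count.

13 measures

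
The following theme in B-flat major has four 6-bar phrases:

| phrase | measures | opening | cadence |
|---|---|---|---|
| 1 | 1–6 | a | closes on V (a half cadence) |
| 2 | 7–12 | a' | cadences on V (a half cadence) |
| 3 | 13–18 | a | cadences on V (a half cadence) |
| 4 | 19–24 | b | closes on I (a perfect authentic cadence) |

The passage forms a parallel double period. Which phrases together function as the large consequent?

In a double period the first pair of phrases (ending half cadence) is the large antecedent and the second pair (ending perfect authentic cadence) is the large consequent; the consequent is phrases 3 and 4.

phrases 3 and 4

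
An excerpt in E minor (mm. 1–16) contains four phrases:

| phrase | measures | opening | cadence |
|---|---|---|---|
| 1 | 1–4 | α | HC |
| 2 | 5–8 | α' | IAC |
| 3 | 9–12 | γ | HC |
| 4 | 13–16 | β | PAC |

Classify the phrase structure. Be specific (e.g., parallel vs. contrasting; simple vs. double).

contrasting double period

Four phrases in two halves: the first half (bars 1–8) ends with an imperfect authentic cadence, the second (measures 9-16) with a perfect authentic cadence — a large antecedent–consequent pair, i.e. a double period.
Phrase 3 begins with different material from phrase 1, making it contrasting.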